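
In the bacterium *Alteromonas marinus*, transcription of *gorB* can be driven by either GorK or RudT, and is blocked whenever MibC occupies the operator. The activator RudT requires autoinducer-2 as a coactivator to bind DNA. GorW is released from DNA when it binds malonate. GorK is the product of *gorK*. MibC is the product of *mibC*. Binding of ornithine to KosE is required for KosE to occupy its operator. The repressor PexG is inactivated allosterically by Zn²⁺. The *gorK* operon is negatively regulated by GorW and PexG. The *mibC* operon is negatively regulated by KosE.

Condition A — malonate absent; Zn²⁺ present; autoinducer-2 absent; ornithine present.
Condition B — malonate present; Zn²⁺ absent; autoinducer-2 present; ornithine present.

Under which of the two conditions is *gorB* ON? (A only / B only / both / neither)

Condition A:
Malonate is absent, so GorW is active.
Zn²⁺ is present, so PexG is inactive.
With repressor GorW bound, *gorK* is not transcribed.
So GorK is not produced.
Autoinducer-2 is absent, so RudT is inactive.
Ornithine is present, so KosE is active.
With repressor KosE bound, *mibC* is not transcribed.
So MibC is not produced.
No activator is available at the *gorB* promoter, so *gorB* is not transcribed.
→ *gorB* is OFF in A.
Condition B:
Malonate is present, so GorW is inactive.
Zn²⁺ is absent, so PexG is active.
With repressor PexG bound, *gorK* is not transcribed.
So GorK is not produced.
Autoinducer-2 is present, so RudT is active.
Ornithine is present, so KosE is active.
With repressor KosE bound, *mibC* is not transcribed.
So MibC is not produced.
Activator RudT is present, so *gorB* is transcribed.
→ *gorB* is ON in B.

B only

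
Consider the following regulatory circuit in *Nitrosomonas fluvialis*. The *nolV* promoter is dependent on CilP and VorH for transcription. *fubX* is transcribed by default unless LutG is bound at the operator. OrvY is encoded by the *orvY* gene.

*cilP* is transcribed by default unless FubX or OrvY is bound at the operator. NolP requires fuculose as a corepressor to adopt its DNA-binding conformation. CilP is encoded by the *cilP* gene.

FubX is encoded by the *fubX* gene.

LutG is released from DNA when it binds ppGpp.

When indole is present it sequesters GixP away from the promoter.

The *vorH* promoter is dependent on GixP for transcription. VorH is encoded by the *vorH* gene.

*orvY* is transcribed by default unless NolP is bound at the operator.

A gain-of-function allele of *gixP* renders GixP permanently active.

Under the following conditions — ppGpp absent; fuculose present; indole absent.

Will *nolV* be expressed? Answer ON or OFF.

ppGpp is absent, so LutG is active.
With repressor LutG bound, *fubX* is not transcribed.
So FubX is not produced.
Fuculose is present, so NolP is active.
With repressor NolP bound, *orvY* is not transcribed.
So OrvY is not produced.
With no repressor bound, *cilP* is transcribed.
So CilP is produced and active.
GixP is constitutively active in this strain.
No repressor is bound and GixP is active, so *vorH* is transcribed.
So VorH is produced and active.
No repressor is bound and CilP and VorH are active, so *nolV* is transcribed.

ON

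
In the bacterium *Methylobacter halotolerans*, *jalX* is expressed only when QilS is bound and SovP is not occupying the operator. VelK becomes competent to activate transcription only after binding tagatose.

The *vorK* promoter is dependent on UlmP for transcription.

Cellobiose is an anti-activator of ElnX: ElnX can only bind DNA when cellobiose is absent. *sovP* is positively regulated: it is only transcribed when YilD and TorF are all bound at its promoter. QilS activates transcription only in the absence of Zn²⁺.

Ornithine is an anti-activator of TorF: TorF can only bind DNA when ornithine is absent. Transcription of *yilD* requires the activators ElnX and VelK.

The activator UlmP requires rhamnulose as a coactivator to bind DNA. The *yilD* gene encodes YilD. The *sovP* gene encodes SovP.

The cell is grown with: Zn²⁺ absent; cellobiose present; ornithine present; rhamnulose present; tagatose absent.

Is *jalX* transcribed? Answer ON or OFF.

ON

Zn²⁺ is absent, so QilS is active.
Cellobiose is present, so ElnX is inactive.
Tagatose is absent, so VelK is inactive.
Required activator ElnX is absent, so *yilD* is not transcribed.
So YilD is not produced.
Ornithine is present, so TorF is inactive.
Required activator YilD is absent, so *sovP* is not transcribed.
So SovP is not produced.
No repressor is bound and QilS is active, so *jalX* is transcribed.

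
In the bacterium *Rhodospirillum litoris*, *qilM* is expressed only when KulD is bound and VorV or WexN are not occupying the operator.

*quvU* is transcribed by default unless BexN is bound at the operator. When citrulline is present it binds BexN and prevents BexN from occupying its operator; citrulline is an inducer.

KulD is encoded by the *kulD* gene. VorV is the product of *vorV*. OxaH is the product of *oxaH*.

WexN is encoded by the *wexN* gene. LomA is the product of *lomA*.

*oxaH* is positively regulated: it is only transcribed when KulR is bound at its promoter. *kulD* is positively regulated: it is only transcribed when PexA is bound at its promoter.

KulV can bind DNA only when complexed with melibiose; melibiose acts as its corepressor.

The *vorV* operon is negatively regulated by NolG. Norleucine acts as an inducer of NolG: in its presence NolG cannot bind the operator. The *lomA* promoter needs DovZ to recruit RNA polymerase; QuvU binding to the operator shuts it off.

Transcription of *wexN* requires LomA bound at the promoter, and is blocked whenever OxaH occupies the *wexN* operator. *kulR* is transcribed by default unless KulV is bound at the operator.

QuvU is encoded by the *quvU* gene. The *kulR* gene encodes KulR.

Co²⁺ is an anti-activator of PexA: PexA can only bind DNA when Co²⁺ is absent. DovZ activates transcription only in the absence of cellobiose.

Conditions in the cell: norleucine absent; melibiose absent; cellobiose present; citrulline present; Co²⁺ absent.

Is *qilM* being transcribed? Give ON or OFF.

Norleucine is absent, so NolG is active.
With repressor NolG bound, *vorV* is not transcribed.
So VorV is not produced.
Cellobiose is present, so DovZ is inactive.
Citrulline is present, so BexN is inactive.
With no repressor bound, *quvU* is transcribed.
So QuvU is produced and active.
With repressor QuvU bound, *lomA* is not transcribed.
So LomA is not produced.
Melibiose is absent, so KulV is inactive.
With no repressor bound, *kulR* is transcribed.
So KulR is produced and active.
No repressor is bound and KulR is active, so *oxaH* is transcribed.
So OxaH is produced and active.
With repressor OxaH bound, *wexN* is not transcribed.
So WexN is not produced.
Co²⁺ is absent, so PexA is active.
No repressor is bound and PexA is active, so *kulD* is transcribed.
So KulD is produced and active.
No repressor is bound and KulD is active, so *qilM* is transcribed.

ON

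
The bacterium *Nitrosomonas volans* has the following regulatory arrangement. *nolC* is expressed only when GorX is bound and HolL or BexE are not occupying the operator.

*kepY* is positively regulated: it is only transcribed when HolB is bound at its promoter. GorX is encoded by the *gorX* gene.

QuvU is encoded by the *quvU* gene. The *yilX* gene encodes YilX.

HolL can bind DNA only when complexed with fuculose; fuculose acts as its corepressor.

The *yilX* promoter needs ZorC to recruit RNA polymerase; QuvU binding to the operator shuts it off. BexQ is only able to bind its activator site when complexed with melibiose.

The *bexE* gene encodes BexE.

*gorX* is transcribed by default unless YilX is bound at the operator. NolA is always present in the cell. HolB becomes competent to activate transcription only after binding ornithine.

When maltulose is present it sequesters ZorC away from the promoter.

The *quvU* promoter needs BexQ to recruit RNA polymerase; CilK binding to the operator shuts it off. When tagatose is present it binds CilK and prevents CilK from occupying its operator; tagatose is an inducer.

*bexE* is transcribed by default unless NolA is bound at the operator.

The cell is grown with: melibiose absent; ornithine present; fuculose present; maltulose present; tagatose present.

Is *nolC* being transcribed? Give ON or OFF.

Tagatose is present, so CilK is inactive.
Melibiose is absent, so BexQ is inactive.
Required activator BexQ is absent, so *quvU* is not transcribed.
So QuvU is not produced.
Maltulose is present, so ZorC is inactive.
Required activator ZorC is absent, so *yilX* is not transcribed.
So YilX is not produced.
With no repressor bound, *gorX* is transcribed.
So GorX is produced and active.
Fuculose is present, so HolL is active.
NolA is produced constitutively and is active.
With repressor NolA bound, *bexE* is not transcribed.
So BexE is not produced.
With repressor HolL bound, *nolC* is not transcribed.

OFF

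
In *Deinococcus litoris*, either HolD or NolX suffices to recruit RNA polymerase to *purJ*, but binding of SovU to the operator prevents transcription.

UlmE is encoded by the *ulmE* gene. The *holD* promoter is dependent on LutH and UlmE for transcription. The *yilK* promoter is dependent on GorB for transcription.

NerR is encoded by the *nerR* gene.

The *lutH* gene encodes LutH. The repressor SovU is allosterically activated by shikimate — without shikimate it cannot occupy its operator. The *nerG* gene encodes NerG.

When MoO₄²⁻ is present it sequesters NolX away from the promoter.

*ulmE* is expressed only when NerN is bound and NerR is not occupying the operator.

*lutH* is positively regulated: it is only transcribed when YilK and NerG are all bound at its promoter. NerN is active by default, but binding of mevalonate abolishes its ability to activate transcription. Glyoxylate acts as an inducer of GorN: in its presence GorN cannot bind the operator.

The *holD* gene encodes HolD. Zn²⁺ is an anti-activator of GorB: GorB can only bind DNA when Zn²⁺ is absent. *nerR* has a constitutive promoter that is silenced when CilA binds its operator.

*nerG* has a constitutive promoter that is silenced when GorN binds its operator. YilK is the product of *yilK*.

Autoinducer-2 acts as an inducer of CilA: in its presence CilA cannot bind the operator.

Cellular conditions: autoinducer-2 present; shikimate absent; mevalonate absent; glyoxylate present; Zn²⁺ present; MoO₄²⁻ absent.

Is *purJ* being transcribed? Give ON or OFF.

Shikimate is absent, so SovU is inactive.
Zn²⁺ is present, so GorB is inactive.
Required activator GorB is absent, so *yilK* is not transcribed.
So YilK is not produced.
Glyoxylate is present, so GorN is inactive.
With no repressor bound, *nerG* is transcribed.
So NerG is produced and active.
Required activator YilK is absent, so *lutH* is not transcribed.
So LutH is not produced.
Autoinducer-2 is present, so CilA is inactive.
With no repressor bound, *nerR* is transcribed.
So NerR is produced and active.
Mevalonate is absent, so NerN is active.
With repressor NerR bound, *ulmE* is not transcribed.
So UlmE is not produced.
Required activator LutH is absent, so *holD* is not transcribed.
So HolD is not produced.
MoO₄²⁻ is absent, so NolX is active.
Activator NolX is present, so *purJ* is transcribed.

ON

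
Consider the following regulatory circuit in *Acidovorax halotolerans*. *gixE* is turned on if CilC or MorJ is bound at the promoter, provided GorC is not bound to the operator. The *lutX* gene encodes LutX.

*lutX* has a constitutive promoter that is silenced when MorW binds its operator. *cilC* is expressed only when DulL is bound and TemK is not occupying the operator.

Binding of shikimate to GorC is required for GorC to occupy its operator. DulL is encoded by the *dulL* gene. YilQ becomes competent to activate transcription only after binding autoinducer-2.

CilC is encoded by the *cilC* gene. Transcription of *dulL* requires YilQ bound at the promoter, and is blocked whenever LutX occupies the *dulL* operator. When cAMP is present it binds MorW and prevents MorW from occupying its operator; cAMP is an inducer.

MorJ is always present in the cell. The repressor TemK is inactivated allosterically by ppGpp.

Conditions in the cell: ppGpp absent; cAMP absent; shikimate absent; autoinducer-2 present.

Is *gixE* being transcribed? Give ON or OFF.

cAMP is absent, so MorW is active.
With repressor MorW bound, *lutX* is not transcribed.
So LutX is not produced.
Autoinducer-2 is present, so YilQ is active.
No repressor is bound and YilQ is active, so *dulL* is transcribed.
So DulL is produced and active.
ppGpp is absent, so TemK is active.
With repressor TemK bound, *cilC* is not transcribed.
So CilC is not produced.
MorJ is produced constitutively and is active.
Shikimate is absent, so GorC is inactive.
Activator MorJ is present, so *gixE* is transcribed.

ON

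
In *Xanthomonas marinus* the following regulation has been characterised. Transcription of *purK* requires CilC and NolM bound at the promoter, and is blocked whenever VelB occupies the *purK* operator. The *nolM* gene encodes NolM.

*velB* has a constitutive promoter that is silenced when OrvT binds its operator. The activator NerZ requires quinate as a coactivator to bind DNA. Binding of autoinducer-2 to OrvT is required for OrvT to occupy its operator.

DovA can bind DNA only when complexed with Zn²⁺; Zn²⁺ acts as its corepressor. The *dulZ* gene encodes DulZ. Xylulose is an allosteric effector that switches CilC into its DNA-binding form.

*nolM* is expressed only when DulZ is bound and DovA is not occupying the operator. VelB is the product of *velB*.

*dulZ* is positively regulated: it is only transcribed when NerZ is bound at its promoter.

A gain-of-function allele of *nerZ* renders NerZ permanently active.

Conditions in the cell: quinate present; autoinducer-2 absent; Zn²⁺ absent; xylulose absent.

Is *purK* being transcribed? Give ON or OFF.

OFF

Autoinducer-2 is absent, so OrvT is inactive.
With no repressor bound, *velB* is transcribed.
So VelB is produced and active.
Xylulose is absent, so CilC is inactive.
Zn²⁺ is absent, so DovA is inactive.
NerZ is constitutively active in this strain.
No repressor is bound and NerZ is active, so *dulZ* is transcribed.
So DulZ is produced and active.
No repressor is bound and DulZ is active, so *nolM* is transcribed.
So NolM is produced and active.
With repressor VelB bound, *purK* is not transcribed.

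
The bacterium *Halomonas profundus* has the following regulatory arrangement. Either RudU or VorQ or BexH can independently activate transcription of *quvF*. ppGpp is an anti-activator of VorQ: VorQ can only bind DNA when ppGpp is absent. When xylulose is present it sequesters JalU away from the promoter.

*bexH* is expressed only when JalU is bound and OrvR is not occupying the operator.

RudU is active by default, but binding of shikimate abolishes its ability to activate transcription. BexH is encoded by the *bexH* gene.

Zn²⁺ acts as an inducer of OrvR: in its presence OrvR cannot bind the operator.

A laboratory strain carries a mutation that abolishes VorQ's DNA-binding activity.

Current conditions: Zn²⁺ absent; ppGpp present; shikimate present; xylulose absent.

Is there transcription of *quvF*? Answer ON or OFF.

OFF

Shikimate is present, so RudU is inactive.
VorQ is non-functional in this strain, so it has no effect.
Xylulose is absent, so JalU is active.
Zn²⁺ is absent, so OrvR is active.
With repressor OrvR bound, *bexH* is not transcribed.
So BexH is not produced.
No activator is available at the *quvF* promoter, so *quvF* is not transcribed.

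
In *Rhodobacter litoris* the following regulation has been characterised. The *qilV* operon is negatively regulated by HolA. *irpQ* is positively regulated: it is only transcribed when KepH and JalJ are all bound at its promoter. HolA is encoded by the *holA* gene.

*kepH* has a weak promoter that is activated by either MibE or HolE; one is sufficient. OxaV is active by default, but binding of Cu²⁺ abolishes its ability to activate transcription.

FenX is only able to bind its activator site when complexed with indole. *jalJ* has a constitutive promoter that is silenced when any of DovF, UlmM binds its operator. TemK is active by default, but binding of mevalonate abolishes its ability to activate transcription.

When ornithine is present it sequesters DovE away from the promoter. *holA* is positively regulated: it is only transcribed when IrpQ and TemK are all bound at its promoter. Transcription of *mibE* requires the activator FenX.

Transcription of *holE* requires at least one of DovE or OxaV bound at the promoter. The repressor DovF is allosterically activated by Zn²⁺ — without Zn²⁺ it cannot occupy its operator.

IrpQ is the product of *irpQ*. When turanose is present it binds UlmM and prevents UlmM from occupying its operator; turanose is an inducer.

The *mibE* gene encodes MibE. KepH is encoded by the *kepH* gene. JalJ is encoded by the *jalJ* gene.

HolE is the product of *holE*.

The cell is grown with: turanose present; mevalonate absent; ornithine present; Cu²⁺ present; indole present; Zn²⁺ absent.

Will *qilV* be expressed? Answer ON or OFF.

OFF

Indole is present, so FenX is active.
No repressor is bound and FenX is active, so *mibE* is transcribed.
So MibE is produced and active.
Ornithine is present, so DovE is inactive.
Cu²⁺ is present, so OxaV is inactive.
No activator is available at the *holE* promoter, so *holE* is not transcribed.
So HolE is not produced.
Activator MibE is present, so *kepH* is transcribed.
So KepH is produced and active.
Zn²⁺ is absent, so DovF is inactive.
Turanose is present, so UlmM is inactive.
With no repressor bound, *jalJ* is transcribed.
So JalJ is produced and active.
No repressor is bound and KepH and JalJ are active, so *irpQ* is transcribed.
So IrpQ is produced and active.
Mevalonate is absent, so TemK is active.
No repressor is bound and IrpQ and TemK are active, so *holA* is transcribed.
So HolA is produced and active.
With repressor HolA bound, *qilV* is not transcribed.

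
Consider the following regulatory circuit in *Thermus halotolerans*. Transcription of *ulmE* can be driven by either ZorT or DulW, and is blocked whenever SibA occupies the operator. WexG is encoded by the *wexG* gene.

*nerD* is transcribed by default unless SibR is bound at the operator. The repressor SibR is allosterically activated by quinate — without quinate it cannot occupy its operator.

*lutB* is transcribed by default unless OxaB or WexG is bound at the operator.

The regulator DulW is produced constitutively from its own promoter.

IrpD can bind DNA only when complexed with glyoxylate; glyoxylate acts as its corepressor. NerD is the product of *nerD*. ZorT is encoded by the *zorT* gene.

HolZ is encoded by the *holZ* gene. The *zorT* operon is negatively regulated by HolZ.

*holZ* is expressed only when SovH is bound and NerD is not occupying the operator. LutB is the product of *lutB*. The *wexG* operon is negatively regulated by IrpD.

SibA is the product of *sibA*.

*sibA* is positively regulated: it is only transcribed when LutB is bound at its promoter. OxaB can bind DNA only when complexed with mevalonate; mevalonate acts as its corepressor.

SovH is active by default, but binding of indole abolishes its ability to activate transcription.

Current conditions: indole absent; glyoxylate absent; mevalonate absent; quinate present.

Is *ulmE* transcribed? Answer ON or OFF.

ON

Quinate is present, so SibR is active.
With repressor SibR bound, *nerD* is not transcribed.
So NerD is not produced.
Indole is absent, so SovH is active.
No repressor is bound and SovH is active, so *holZ* is transcribed.
So HolZ is produced and active.
With repressor HolZ bound, *zorT* is not transcribed.
So ZorT is not produced.
Mevalonate is absent, so OxaB is inactive.
Glyoxylate is absent, so IrpD is inactive.
With no repressor bound, *wexG* is transcribed.
So WexG is produced and active.
With repressor WexG bound, *lutB* is not transcribed.
So LutB is not produced.
Required activator LutB is absent, so *sibA* is not transcribed.
So SibA is not produced.
DulW is produced constitutively and is active.
Activator DulW is present, so *ulmE* is transcribed.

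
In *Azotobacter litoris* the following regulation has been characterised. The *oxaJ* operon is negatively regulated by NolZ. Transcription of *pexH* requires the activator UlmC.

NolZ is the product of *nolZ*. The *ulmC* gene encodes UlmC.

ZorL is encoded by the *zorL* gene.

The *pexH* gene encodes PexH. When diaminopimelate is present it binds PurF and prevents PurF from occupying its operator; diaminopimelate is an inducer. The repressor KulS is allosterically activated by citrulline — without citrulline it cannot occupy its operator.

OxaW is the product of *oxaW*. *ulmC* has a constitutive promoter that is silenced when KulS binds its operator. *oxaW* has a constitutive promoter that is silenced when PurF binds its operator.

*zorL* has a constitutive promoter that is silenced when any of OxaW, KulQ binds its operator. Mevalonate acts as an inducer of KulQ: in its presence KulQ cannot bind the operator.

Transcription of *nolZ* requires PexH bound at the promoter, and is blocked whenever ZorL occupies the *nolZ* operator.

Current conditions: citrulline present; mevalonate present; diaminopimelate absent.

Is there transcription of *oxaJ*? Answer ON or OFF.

Citrulline is present, so KulS is active.
With repressor KulS bound, *ulmC* is not transcribed.
So UlmC is not produced.
Required activator UlmC is absent, so *pexH* is not transcribed.
So PexH is not produced.
Diaminopimelate is absent, so PurF is active.
With repressor PurF bound, *oxaW* is not transcribed.
So OxaW is not produced.
Mevalonate is present, so KulQ is inactive.
With no repressor bound, *zorL* is transcribed.
So ZorL is produced and active.
With repressor ZorL bound, *nolZ* is not transcribed.
So NolZ is not produced.
With no repressor bound, *oxaJ* is transcribed.

ON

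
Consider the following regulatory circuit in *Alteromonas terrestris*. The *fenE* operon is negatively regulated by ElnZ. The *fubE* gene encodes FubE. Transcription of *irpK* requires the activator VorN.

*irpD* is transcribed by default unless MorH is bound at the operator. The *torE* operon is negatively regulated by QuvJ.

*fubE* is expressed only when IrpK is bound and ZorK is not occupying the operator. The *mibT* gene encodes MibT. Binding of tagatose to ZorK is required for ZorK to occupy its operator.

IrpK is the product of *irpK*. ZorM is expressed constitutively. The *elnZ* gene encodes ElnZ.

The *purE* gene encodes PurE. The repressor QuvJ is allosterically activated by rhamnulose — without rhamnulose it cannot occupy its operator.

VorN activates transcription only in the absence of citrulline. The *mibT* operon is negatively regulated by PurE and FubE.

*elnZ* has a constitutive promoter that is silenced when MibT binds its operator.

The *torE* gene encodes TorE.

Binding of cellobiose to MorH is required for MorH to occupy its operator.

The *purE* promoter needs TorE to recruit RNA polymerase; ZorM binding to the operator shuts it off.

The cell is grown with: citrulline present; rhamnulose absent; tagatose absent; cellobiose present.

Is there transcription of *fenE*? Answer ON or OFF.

ON

Rhamnulose is absent, so QuvJ is inactive.
With no repressor bound, *torE* is transcribed.
So TorE is produced and active.
ZorM is produced constitutively and is active.
With repressor ZorM bound, *purE* is not transcribed.
So PurE is not produced.
Tagatose is absent, so ZorK is inactive.
Citrulline is present, so VorN is inactive.
Required activator VorN is absent, so *irpK* is not transcribed.
So IrpK is not produced.
Required activator IrpK is absent, so *fubE* is not transcribed.
So FubE is not produced.
With no repressor bound, *mibT* is transcribed.
So MibT is produced and active.
With repressor MibT bound, *elnZ* is not transcribed.
So ElnZ is not produced.
With no repressor bound, *fenE* is transcribed.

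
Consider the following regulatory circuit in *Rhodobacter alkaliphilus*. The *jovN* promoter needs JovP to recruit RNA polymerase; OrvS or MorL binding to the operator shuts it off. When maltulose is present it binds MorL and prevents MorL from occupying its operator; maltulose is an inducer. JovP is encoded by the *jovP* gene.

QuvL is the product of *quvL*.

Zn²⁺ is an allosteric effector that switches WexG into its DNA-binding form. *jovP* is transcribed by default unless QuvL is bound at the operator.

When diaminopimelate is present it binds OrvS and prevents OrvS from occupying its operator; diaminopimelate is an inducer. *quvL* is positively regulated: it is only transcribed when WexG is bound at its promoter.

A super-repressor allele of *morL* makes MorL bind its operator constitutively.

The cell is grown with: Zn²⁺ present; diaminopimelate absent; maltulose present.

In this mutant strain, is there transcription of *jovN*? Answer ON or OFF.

Zn²⁺ is present, so WexG is active.
No repressor is bound and WexG is active, so *quvL* is transcribed.
So QuvL is produced and active.
With repressor QuvL bound, *jovP* is not transcribed.
So JovP is not produced.
Diaminopimelate is absent, so OrvS is active.
MorL is constitutively active in this strain.
With repressor OrvS bound, *jovN* is not transcribed.

OFF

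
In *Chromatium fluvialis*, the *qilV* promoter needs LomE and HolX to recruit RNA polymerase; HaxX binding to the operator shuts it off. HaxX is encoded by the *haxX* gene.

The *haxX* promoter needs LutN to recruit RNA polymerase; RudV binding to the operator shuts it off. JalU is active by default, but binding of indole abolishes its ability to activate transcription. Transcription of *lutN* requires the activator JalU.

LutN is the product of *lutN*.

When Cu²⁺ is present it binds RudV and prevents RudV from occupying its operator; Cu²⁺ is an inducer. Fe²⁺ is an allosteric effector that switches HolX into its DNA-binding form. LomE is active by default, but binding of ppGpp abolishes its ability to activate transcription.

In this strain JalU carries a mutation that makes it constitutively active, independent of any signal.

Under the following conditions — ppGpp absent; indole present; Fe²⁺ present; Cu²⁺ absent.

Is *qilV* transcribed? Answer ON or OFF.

ppGpp is absent, so LomE is active.
JalU is constitutively active in this strain.
No repressor is bound and JalU is active, so *lutN* is transcribed.
So LutN is produced and active.
Cu²⁺ is absent, so RudV is active.
With repressor RudV bound, *haxX* is not transcribed.
So HaxX is not produced.
Fe²⁺ is present, so HolX is active.
No repressor is bound and LomE and HolX are active, so *qilV* is transcribed.

ON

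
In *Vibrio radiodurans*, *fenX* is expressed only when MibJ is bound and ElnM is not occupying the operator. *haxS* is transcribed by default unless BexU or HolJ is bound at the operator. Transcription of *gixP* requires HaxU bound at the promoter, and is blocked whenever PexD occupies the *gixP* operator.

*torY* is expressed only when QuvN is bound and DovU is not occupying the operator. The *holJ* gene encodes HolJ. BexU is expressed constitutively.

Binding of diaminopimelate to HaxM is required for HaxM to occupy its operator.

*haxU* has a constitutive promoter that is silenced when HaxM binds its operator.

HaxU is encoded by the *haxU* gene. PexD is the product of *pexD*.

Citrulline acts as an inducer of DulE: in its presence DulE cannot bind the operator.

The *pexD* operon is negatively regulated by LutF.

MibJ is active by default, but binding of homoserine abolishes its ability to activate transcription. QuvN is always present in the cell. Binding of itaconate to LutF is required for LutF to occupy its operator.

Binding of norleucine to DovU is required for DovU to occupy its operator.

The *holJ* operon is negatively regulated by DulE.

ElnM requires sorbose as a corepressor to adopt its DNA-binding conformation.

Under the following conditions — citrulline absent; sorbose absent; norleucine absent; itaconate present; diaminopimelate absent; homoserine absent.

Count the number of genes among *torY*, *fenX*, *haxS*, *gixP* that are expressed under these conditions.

3

Norleucine is absent, so DovU is inactive.
QuvN is produced constitutively and is active.
No repressor is bound and QuvN is active, so *torY* is transcribed.
→ *torY* is ON.
Homoserine is absent, so MibJ is active.
Sorbose is absent, so ElnM is inactive.
No repressor is bound and MibJ is active, so *fenX* is transcribed.
→ *fenX* is ON.
BexU is produced constitutively and is active.
Citrulline is absent, so DulE is active.
With repressor DulE bound, *holJ* is not transcribed.
So HolJ is not produced.
With repressor BexU bound, *haxS* is not transcribed.
→ *haxS* is OFF.
Itaconate is present, so LutF is active.
With repressor LutF bound, *pexD* is not transcribed.
So PexD is not produced.
Diaminopimelate is absent, so HaxM is inactive.
With no repressor bound, *haxU* is transcribed.
So HaxU is produced and active.
No repressor is bound and HaxU is active, so *gixP* is transcribed.
→ *gixP* is ON.
3 of the 4 genes are transcribed.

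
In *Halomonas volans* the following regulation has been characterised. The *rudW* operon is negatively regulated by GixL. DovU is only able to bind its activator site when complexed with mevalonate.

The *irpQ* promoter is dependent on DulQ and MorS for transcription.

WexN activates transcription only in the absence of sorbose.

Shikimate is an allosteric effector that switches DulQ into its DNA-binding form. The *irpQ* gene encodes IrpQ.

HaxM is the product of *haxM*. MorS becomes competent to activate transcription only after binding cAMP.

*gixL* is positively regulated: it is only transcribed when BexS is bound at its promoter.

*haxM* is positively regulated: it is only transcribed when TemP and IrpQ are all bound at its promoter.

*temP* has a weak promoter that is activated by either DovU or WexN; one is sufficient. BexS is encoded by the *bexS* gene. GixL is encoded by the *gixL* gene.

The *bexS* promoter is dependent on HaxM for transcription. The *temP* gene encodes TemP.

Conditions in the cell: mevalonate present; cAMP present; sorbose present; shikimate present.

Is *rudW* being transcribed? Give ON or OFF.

Mevalonate is present, so DovU is active.
Sorbose is present, so WexN is inactive.
Activator DovU is present, so *temP* is transcribed.
So TemP is produced and active.
Shikimate is present, so DulQ is active.
cAMP is present, so MorS is active.
No repressor is bound and DulQ and MorS are active, so *irpQ* is transcribed.
So IrpQ is produced and active.
No repressor is bound and TemP and IrpQ are active, so *haxM* is transcribed.
So HaxM is produced and active.
No repressor is bound and HaxM is active, so *bexS* is transcribed.
So BexS is produced and active.
No repressor is bound and BexS is active, so *gixL* is transcribed.
So GixL is produced and active.
With repressor GixL bound, *rudW* is not transcribed.

OFF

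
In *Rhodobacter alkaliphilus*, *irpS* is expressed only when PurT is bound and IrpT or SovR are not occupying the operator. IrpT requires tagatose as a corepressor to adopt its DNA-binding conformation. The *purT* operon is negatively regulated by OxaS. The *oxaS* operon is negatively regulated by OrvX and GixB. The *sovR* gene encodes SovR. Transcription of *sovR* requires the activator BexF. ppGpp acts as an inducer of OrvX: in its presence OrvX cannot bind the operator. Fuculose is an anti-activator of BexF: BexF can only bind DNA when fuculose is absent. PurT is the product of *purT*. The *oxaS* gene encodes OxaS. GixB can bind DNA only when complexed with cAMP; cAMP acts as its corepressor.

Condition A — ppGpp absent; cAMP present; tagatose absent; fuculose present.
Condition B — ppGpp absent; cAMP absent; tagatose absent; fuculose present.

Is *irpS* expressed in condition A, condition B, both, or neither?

Condition A:
ppGpp is absent, so OrvX is active.
cAMP is present, so GixB is active.
With repressor OrvX bound, *oxaS* is not transcribed.
So OxaS is not produced.
With no repressor bound, *purT* is transcribed.
So PurT is produced and active.
Tagatose is absent, so IrpT is inactive.
Fuculose is present, so BexF is inactive.
Required activator BexF is absent, so *sovR* is not transcribed.
So SovR is not produced.
No repressor is bound and PurT is active, so *irpS* is transcribed.
→ *irpS* is ON in A.
Condition B:
ppGpp is absent, so OrvX is active.
cAMP is absent, so GixB is inactive.
With repressor OrvX bound, *oxaS* is not transcribed.
So OxaS is not produced.
With no repressor bound, *purT* is transcribed.
So PurT is produced and active.
Tagatose is absent, so IrpT is inactive.
Fuculose is present, so BexF is inactive.
Required activator BexF is absent, so *sovR* is not transcribed.
So SovR is not produced.
No repressor is bound and PurT is active, so *irpS* is transcribed.
→ *irpS* is ON in B.

both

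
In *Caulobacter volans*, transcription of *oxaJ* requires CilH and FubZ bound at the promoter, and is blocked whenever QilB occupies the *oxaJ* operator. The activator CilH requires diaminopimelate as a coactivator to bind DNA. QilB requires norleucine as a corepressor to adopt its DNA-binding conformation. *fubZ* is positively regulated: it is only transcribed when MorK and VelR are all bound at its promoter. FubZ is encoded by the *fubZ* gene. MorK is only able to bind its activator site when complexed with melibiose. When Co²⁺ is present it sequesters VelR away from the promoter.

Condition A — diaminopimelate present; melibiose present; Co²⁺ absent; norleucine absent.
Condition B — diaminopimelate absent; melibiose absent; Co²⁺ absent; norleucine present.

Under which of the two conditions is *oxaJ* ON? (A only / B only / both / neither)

A only

Condition A:
Diaminopimelate is present, so CilH is active.
Melibiose is present, so MorK is active.
Co²⁺ is absent, so VelR is active.
No repressor is bound and MorK and VelR are active, so *fubZ* is transcribed.
So FubZ is produced and active.
Norleucine is absent, so QilB is inactive.
No repressor is bound and CilH and FubZ are active, so *oxaJ* is transcribed.
→ *oxaJ* is ON in A.
Condition B:
Diaminopimelate is absent, so CilH is inactive.
Melibiose is absent, so MorK is inactive.
Co²⁺ is absent, so VelR is active.
Required activator MorK is absent, so *fubZ* is not transcribed.
So FubZ is not produced.
Norleucine is present, so QilB is active.
With repressor QilB bound, *oxaJ* is not transcribed.
→ *oxaJ* is OFF in B.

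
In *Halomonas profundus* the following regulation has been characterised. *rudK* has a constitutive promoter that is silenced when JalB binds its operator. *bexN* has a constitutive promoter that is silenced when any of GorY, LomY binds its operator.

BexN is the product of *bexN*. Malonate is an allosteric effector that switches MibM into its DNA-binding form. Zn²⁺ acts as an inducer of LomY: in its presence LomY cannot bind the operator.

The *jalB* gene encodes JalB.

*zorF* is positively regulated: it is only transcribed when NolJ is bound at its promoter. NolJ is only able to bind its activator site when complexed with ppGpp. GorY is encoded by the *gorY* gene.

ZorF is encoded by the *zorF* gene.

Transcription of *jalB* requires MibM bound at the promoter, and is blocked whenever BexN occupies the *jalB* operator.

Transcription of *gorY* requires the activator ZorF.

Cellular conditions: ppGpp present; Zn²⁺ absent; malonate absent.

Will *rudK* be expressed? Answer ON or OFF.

ppGpp is present, so NolJ is active.
No repressor is bound and NolJ is active, so *zorF* is transcribed.
So ZorF is produced and active.
No repressor is bound and ZorF is active, so *gorY* is transcribed.
So GorY is produced and active.
Zn²⁺ is absent, so LomY is active.
With repressor GorY bound, *bexN* is not transcribed.
So BexN is not produced.
Malonate is absent, so MibM is inactive.
Required activator MibM is absent, so *jalB* is not transcribed.
So JalB is not produced.
With no repressor bound, *rudK* is transcribed.

ON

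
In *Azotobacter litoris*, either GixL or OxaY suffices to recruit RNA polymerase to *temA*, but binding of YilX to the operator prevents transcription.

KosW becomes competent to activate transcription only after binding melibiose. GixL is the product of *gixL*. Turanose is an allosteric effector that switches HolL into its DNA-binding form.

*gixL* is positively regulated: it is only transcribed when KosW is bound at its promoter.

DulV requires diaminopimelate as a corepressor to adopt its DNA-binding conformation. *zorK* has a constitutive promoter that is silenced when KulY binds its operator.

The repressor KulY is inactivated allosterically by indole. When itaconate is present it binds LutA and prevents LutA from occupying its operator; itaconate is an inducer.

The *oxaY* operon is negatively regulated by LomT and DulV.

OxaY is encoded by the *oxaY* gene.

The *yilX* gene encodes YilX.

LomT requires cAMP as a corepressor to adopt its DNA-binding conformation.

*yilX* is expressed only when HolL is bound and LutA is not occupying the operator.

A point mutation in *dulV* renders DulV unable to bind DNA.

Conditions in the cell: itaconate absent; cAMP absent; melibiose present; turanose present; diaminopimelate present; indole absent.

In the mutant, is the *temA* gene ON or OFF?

ON

Melibiose is present, so KosW is active.
No repressor is bound and KosW is active, so *gixL* is transcribed.
So GixL is produced and active.
Itaconate is absent, so LutA is active.
Turanose is present, so HolL is active.
With repressor LutA bound, *yilX* is not transcribed.
So YilX is not produced.
cAMP is absent, so LomT is inactive.
DulV is non-functional in this strain, so it has no effect.
With no repressor bound, *oxaY* is transcribed.
So OxaY is produced and active.
Activator GixL is present, so *temA* is transcribed.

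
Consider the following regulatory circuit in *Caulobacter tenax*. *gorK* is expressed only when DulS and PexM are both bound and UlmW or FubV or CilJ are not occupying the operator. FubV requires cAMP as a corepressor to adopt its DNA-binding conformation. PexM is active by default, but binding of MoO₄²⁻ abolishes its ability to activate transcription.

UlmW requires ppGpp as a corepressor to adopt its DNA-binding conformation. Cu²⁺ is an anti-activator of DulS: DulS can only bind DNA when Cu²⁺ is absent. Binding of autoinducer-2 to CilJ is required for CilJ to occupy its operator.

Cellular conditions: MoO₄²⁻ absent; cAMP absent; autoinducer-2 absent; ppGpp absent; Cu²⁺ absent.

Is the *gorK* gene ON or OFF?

ppGpp is absent, so UlmW is inactive.
Cu²⁺ is absent, so DulS is active.
cAMP is absent, so FubV is inactive.
MoO₄²⁻ is absent, so PexM is active.
Autoinducer-2 is absent, so CilJ is inactive.
No repressor is bound and DulS and PexM are active, so *gorK* is transcribed.

ON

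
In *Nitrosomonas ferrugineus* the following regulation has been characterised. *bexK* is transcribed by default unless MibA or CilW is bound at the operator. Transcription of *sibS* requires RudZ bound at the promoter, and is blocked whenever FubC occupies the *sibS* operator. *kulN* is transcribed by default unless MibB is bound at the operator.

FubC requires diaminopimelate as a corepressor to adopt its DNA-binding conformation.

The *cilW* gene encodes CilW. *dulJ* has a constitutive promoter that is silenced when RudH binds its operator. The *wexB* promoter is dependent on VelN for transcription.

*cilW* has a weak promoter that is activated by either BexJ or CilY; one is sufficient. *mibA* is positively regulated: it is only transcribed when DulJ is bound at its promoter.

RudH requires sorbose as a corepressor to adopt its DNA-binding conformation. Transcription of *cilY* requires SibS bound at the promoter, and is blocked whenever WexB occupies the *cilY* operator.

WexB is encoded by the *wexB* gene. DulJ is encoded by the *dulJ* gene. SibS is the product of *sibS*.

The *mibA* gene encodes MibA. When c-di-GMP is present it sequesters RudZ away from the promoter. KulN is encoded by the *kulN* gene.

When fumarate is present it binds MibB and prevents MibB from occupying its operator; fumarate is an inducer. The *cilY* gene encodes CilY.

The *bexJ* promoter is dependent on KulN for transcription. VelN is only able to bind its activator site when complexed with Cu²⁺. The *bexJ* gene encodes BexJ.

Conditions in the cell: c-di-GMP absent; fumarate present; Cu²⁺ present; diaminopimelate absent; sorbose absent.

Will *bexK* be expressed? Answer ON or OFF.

OFF

Sorbose is absent, so RudH is inactive.
With no repressor bound, *dulJ* is transcribed.
So DulJ is produced and active.
No repressor is bound and DulJ is active, so *mibA* is transcribed.
So MibA is produced and active.
Fumarate is present, so MibB is inactive.
With no repressor bound, *kulN* is transcribed.
So KulN is produced and active.
No repressor is bound and KulN is active, so *bexJ* is transcribed.
So BexJ is produced and active.
c-di-GMP is absent, so RudZ is active.
Diaminopimelate is absent, so FubC is inactive.
No repressor is bound and RudZ is active, so *sibS* is transcribed.
So SibS is produced and active.
Cu²⁺ is present, so VelN is active.
No repressor is bound and VelN is active, so *wexB* is transcribed.
So WexB is produced and active.
With repressor WexB bound, *cilY* is not transcribed.
So CilY is not produced.
Activator BexJ is present, so *cilW* is transcribed.
So CilW is produced and active.
With repressor MibA bound, *bexK* is not transcribed.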